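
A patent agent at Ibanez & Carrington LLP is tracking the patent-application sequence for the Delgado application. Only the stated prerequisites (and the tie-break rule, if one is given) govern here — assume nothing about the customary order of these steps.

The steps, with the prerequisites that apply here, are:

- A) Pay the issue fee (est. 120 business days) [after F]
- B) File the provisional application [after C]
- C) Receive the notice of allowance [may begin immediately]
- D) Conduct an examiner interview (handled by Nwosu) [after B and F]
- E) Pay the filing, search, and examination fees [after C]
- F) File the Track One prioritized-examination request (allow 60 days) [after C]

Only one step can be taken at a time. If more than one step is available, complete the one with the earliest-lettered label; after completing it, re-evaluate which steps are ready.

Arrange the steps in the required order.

C, B, E, F, A, D

C has no prerequisites → C first.
B, E and F are all available; B has the earlier label → B.
Ready: E and F. E has the earlier label → E.
F is the only step now ready → F.
A and D are both available; A has the earlier label → A.
D needed B and F, now all done → D.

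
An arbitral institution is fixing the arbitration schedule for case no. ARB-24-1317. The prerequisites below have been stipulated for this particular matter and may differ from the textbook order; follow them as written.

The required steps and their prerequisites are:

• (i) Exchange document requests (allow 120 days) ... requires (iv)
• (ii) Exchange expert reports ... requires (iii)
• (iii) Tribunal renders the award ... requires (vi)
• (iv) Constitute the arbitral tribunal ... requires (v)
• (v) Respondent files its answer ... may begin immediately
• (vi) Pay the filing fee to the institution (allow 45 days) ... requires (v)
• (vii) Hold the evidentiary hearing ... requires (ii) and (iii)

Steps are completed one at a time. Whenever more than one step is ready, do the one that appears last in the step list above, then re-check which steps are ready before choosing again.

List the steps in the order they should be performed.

(v) (vi) (iv) (iii) (ii) (vii) (i)

(v) has no prerequisites → (v) first.
Ready: (vi) and (iv). (vi) is listed later → (vi).
(iii) now also ready, so the ready set is {(iv), (iii)}; (iv) is listed later → (iv).
(i) now also ready, so the ready set is {(iii), (i)}; (iii) is listed later → (iii).
(ii) and (i) are both available; (ii) is listed later → (ii).
(vii) now also ready, so the ready set is {(vii), (i)}; (vii) is listed later → (vii).
(i) needed (iv), now all done → (i).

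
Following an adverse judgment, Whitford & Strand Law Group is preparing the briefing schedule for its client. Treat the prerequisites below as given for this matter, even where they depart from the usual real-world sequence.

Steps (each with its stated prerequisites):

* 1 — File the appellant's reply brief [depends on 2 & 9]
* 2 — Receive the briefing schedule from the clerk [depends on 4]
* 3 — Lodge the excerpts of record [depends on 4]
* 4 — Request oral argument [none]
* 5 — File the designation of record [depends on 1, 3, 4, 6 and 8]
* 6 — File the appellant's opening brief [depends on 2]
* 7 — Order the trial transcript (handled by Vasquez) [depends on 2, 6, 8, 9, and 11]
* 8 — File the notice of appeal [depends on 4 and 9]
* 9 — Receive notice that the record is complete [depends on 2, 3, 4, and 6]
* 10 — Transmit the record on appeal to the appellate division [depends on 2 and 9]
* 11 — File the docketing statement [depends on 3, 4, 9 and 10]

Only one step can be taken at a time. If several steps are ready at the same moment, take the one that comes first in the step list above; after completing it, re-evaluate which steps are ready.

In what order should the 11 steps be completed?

4, 2, 3, 6, 9, 1, 8, 5, 10, 11, 7

Only 4 has no prerequisites, so it is first.
Ready: 2 and 3. 2 is listed earlier → 2.
Now 3 and 6 have their prerequisites met. 3 is listed earlier, so 3 next.
6 needed 2, now all done → 6.
That leaves 9 as the only ready step → 9.
Now 1, 8 and 10 have their prerequisites met. 1 is listed earlier, so 1 next.
Now 8 and 10 have their prerequisites met. 8 is listed earlier, so 8 next.
5 and 10 are both available; 5 is listed earlier → 5.
10 is the only step now ready → 10.
11 needed 3, 4, 9 and 10, now all done → 11.
7 needed 2, 6, 8, 9 and 11, now all done → 7.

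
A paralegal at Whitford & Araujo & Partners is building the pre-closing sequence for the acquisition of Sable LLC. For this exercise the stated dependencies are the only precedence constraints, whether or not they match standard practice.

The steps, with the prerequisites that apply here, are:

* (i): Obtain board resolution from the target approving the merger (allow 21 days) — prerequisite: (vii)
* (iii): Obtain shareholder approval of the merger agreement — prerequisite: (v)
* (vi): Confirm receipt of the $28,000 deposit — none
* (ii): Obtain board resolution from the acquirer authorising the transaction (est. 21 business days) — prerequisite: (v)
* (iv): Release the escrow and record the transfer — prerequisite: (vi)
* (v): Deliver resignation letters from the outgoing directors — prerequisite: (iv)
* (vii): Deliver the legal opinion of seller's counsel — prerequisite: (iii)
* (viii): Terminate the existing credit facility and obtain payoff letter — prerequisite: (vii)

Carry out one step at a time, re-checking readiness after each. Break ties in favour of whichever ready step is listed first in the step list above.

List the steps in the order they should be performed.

Only (vi) has no prerequisites, so it is first.
(iv) is the only step now ready → (iv).
Next only (v) has its prerequisites met → (v).
Ready: (iii) and (ii). (iii) is listed earlier → (iii).
(ii) and (vii) are both available; (ii) is listed earlier → (ii).
(vii) is the only step now ready → (vii).
(i) and (viii) are both available; (i) is listed earlier → (i).
(viii) needed (vii), now all done → (viii).

(vi) (iv) (v) (iii) (ii) (vii) (i) (viii)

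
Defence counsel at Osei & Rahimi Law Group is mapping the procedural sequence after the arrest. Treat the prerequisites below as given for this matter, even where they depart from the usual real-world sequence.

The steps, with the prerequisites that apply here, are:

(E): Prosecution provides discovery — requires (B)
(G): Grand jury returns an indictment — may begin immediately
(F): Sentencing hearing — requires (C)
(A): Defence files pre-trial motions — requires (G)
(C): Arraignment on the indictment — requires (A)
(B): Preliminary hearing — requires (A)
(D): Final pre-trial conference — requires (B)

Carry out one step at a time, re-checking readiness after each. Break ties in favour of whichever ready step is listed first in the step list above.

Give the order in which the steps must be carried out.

(G), (A), (C), (F), (B), (E), (D)

(G) is the only step with nothing outstanding, so it goes first.
(A) needed (G), now all done → (A).
(C) and (B) are both available; (C) is listed earlier → (C).
(F) now also ready, so the ready set is {(F), (B)}; (F) is listed earlier → (F).
Next only (B) has its prerequisites met → (B).
Ready: (E) and (D). (E) is listed earlier → (E).
That leaves (D) as the only ready step → (D).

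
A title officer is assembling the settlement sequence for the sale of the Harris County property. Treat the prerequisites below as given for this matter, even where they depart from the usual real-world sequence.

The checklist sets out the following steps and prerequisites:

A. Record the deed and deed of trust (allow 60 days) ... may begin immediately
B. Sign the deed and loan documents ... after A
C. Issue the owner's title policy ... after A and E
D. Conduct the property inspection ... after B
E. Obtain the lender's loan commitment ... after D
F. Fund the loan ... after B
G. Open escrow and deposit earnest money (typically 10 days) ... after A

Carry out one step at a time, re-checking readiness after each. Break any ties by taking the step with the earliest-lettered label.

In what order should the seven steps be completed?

A → B → D → E → C → F → G

Only A has no prerequisites, so it is first.
Now B and G have their prerequisites met. B has the earlier label, so B next.
D, F and G are all available; D has the earlier label → D.
E, F and G are all available; E has the earlier label → E.
C, F and G are all available; C has the earlier label → C.
Ready: F and G. F has the earlier label → F.
Next only G has its prerequisites met → G.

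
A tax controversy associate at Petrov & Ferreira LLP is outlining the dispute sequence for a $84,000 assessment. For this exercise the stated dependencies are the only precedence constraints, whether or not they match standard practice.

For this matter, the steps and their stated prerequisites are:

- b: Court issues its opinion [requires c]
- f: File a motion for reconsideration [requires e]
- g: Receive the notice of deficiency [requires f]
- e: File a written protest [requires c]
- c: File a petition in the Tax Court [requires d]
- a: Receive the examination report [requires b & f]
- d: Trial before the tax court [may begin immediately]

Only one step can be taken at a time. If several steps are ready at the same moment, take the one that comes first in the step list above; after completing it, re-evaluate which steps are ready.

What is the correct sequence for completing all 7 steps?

d has no prerequisites → d first.
c needed d, now all done → c.
Now b and e have their prerequisites met. b is listed earlier, so b next.
e needed c, now all done → e.
That leaves f as the only ready step → f.
Now g and a have their prerequisites met. g is listed earlier, so g next.
a needed b and f, now all done → a.

d, c, b, e, f, g, a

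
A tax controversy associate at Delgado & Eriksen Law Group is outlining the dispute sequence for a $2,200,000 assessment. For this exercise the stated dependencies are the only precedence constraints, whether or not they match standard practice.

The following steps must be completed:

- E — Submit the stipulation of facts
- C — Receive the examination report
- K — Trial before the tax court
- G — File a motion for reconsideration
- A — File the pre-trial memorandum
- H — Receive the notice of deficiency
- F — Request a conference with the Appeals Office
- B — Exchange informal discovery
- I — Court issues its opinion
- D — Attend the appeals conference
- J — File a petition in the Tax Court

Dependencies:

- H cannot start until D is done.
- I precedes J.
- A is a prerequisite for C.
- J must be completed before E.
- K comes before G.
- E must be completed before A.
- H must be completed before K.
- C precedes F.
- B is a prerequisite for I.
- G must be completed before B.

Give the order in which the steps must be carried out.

D H K G B I J E A C F

D is the only step with nothing outstanding, so it goes first.
H is the only step now ready → H.
K needed H, now all done → K.
That leaves G as the only ready step → G.
B needed G, now all done → B.
I needed B, now all done → I.
Next only J has its prerequisites met → J.
Next only E has its prerequisites met → E.
Next only A has its prerequisites met → A.
Next only C has its prerequisites met → C.
F needed C, now all done → F.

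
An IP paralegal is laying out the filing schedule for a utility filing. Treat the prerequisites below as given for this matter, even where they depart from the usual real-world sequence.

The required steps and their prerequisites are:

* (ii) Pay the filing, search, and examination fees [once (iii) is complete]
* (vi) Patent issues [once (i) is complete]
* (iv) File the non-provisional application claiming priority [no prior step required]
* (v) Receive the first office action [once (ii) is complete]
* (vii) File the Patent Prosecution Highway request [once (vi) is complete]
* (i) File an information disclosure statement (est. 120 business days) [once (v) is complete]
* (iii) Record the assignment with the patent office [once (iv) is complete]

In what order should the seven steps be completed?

(iv) has no prerequisites → (iv) first.
(iii) needed (iv), now all done → (iii).
Next only (ii) has its prerequisites met → (ii).
That leaves (v) as the only ready step → (v).
(i) is the only step now ready → (i).
(vi) is the only step now ready → (vi).
(vii) needed (vi), now all done → (vii).

(iv), (iii), (ii), (v), (i), (vi), (vii)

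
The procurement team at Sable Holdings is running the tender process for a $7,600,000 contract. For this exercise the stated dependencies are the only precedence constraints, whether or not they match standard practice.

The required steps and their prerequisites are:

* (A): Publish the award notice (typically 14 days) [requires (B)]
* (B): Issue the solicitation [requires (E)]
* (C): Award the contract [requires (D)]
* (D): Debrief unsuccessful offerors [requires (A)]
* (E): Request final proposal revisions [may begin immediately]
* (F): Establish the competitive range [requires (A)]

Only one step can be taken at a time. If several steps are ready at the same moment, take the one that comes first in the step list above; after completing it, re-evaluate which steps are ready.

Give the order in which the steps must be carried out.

(E) is the only step with nothing outstanding, so it goes first.
(B) needed (E), now all done → (B).
That leaves (A) as the only ready step → (A).
(D) and (F) are both available; (D) is listed earlier → (D).
(C) now also ready, so the ready set is {(C), (F)}; (C) is listed earlier → (C).
Next only (F) has its prerequisites met → (F).

(E) (B) (A) (D) (C) (F)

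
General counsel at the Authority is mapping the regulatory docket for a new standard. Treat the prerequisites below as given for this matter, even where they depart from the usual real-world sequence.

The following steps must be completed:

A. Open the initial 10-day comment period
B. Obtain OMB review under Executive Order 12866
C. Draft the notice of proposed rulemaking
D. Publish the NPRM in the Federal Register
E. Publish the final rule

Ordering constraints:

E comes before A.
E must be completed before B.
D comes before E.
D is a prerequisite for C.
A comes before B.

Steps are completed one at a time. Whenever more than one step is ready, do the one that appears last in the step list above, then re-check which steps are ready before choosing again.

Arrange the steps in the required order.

D, E, C, A, B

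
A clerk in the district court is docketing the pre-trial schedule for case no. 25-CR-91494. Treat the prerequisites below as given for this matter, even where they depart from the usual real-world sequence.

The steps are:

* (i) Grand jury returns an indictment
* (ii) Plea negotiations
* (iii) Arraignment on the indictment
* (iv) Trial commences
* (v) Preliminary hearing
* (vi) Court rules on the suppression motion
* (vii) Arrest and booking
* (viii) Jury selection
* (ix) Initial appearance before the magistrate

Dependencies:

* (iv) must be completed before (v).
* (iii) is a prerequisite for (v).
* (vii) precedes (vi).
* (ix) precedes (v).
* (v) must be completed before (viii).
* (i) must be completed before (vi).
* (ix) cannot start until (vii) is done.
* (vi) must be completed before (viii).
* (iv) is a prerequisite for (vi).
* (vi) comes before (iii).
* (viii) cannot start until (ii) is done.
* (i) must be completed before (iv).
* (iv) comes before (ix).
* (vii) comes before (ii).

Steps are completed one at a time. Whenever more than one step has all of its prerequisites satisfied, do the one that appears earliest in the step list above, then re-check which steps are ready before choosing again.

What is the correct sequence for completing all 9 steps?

(i), (iv), (vii), (ii), (vi), (iii), (ix), (v), (viii)

(i) and (vii) have no prerequisites; (i) is listed earlier, so (i) is first.
(iv) and (vii) are both available; (iv) is listed earlier → (iv).
(vii) is the only step now ready → (vii).
(ii), (vi) and (ix) are all available; (ii) is listed earlier → (ii).
Ready: (vi) and (ix). (vi) is listed earlier → (vi).
(iii) now also ready, so the ready set is {(iii), (ix)}; (iii) is listed earlier → (iii).
(ix) needed (iv) and (vii), now all done → (ix).
(v) needed (iii), (iv) and (ix), now all done → (v).
(viii) needed (ii), (v) and (vi), now all done → (viii).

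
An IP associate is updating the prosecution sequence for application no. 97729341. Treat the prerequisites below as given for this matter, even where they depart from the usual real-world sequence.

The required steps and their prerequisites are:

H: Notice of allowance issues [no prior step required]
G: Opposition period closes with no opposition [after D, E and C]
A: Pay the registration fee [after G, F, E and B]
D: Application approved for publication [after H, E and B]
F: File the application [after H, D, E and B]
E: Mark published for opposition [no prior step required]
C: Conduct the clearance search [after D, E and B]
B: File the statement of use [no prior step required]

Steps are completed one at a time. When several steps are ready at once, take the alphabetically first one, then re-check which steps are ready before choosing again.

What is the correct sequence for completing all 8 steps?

B, E and H have no prerequisites; B has the earlier label, so B is first.
Ready: E and H. E has the earlier label → E.
Next only H has its prerequisites met → H.
D is the only step now ready → D.
Now C and F have their prerequisites met. C has the earlier label, so C next.
G now also ready, so the ready set is {F, G}; F has the earlier label → F.
G needed C, D and E, now all done → G.
A needed B, E, F and G, now all done → A.

B, E, H, D, C, F, G, A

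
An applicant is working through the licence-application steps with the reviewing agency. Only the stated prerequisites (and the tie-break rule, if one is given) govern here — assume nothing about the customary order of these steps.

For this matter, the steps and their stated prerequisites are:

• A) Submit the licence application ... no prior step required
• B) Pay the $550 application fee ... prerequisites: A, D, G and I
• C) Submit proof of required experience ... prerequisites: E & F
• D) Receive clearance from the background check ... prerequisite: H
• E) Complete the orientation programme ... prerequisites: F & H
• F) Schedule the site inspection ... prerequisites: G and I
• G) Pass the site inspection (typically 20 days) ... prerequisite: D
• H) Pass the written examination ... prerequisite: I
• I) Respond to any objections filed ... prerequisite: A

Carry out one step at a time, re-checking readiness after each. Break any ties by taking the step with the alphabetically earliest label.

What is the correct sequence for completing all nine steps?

A, I, H, D, G, B, F, E, C

A is the only step with nothing outstanding, so it goes first.
That leaves I as the only ready step → I.
Next only H has its prerequisites met → H.
Next only D has its prerequisites met → D.
G is the only step now ready → G.
B and F are both available; B has the earlier label → B.
F is the only step now ready → F.
Next only E has its prerequisites met → E.
C needed E and F, now all done → C.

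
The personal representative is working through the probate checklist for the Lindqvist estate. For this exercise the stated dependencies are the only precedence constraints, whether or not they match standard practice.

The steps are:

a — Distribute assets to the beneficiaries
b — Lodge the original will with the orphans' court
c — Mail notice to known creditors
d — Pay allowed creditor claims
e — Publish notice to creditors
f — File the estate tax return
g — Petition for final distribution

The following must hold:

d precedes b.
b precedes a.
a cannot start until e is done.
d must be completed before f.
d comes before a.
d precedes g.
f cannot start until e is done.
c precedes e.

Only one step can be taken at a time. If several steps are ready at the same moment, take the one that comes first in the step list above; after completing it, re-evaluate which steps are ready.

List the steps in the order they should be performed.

c and d have no prerequisites; c is listed earlier, so c is first.
e now also ready, so the ready set is {d, e}; d is listed earlier → d.
Now b, e and g have their prerequisites met. b is listed earlier, so b next.
Now e and g have their prerequisites met. e is listed earlier, so e next.
a, f and g are all available; a is listed earlier → a.
Ready: f and g. f is listed earlier → f.
Next only g has its prerequisites met → g.

c, d, b, e, a, f, g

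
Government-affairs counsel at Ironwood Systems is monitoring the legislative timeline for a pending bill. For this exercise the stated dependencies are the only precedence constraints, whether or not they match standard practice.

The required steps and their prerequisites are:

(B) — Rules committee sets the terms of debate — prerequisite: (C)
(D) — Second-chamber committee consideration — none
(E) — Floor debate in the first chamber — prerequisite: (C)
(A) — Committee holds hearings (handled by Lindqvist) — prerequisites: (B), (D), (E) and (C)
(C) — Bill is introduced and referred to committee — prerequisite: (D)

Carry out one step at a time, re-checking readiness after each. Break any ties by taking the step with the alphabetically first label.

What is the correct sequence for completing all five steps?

(D), (C), (B), (E), (A)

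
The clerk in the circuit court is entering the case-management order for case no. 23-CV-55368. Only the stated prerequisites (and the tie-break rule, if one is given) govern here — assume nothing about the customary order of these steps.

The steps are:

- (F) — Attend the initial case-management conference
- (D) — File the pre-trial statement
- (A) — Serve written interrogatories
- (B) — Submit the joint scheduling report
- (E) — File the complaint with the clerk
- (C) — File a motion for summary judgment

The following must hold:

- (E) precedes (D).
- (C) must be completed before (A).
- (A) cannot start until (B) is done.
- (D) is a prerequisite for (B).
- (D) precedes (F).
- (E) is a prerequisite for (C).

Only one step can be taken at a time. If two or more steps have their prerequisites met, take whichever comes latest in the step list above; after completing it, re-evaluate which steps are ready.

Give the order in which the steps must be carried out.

(E) (C) (D) (B) (A) (F)

(E) has no prerequisites → (E) first.
Ready: (C) and (D). (C) is listed later → (C).
That leaves (D) as the only ready step → (D).
Ready: (B) and (F). (B) is listed later → (B).
(A) now also ready, so the ready set is {(A), (F)}; (A) is listed later → (A).
Next only (F) has its prerequisites met → (F).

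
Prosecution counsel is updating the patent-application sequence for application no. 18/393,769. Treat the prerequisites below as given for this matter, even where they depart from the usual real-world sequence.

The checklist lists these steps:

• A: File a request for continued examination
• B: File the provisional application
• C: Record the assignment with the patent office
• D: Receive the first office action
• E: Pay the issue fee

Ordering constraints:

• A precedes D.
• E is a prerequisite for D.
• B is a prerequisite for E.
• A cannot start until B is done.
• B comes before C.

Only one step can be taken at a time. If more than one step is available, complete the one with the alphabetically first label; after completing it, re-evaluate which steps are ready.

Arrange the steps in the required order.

B is the only step with nothing outstanding, so it goes first.
A, C and E are all available; A has the earlier label → A.
Ready: C and E. C has the earlier label → C.
E needed B, now all done → E.
D needed A and E, now all done → D.

B → A → C → E → D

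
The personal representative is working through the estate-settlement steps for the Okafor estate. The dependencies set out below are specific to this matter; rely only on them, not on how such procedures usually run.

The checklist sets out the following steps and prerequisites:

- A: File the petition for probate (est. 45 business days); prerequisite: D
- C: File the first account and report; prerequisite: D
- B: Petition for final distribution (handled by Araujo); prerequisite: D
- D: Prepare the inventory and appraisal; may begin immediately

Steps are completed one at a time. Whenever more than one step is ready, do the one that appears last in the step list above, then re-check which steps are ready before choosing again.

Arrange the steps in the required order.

D has no prerequisites → D first.
Ready: B, C and A. B is listed later → B.
Ready: C and A. C is listed later → C.
A needed D, now all done → A.

D, B, C, A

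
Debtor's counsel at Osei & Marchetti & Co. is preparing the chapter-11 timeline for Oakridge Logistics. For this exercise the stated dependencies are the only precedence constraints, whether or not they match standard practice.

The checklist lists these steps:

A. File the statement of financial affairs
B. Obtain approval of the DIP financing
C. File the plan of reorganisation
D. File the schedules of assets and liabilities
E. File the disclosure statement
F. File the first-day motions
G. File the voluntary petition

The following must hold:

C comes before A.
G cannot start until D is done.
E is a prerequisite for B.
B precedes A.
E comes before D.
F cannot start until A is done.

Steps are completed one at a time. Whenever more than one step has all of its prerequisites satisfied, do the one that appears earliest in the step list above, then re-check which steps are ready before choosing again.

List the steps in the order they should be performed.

C E B A D F G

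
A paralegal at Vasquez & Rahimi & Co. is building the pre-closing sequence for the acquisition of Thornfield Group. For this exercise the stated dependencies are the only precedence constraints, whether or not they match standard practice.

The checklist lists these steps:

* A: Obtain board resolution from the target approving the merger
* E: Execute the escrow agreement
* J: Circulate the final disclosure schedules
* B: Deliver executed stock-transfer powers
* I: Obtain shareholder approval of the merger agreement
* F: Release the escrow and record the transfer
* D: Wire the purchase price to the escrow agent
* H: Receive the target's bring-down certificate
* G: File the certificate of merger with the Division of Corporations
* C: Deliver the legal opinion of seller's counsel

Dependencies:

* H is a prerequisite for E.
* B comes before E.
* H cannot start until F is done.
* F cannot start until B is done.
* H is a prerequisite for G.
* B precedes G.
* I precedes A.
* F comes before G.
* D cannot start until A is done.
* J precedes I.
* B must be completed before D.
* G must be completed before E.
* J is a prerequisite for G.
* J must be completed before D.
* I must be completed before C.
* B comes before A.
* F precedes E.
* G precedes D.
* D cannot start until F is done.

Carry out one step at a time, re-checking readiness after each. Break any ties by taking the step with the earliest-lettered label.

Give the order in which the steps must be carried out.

Nothing is required for B and J. B has the earlier label → B first.
F now also ready, so the ready set is {F, J}; F has the earlier label → F.
H now also ready, so the ready set is {H, J}; H has the earlier label → H.
That leaves J as the only ready step → J.
Now G and I have their prerequisites met. G has the earlier label, so G next.
E and I are both available; E has the earlier label → E.
Next only I has its prerequisites met → I.
A and C are both available; A has the earlier label → A.
C and D are both available; C has the earlier label → C.
D needed A, B, F, G and J, now all done → D.

B F H J G E I A C D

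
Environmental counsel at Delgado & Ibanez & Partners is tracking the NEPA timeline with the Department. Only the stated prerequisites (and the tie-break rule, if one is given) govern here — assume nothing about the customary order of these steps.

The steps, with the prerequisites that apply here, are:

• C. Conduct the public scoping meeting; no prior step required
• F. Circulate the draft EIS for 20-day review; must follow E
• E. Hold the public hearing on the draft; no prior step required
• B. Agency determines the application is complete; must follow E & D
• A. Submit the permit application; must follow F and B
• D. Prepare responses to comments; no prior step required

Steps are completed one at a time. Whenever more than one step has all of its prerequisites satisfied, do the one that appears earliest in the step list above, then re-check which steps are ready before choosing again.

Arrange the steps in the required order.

C, E, F, D, B, A

C, E and D have no prerequisites; C is listed earlier, so C is first.
Ready: E and D. E is listed earlier → E.
F now also ready, so the ready set is {F, D}; F is listed earlier → F.
That leaves D as the only ready step → D.
That leaves B as the only ready step → B.
A needed F and B, now all done → A.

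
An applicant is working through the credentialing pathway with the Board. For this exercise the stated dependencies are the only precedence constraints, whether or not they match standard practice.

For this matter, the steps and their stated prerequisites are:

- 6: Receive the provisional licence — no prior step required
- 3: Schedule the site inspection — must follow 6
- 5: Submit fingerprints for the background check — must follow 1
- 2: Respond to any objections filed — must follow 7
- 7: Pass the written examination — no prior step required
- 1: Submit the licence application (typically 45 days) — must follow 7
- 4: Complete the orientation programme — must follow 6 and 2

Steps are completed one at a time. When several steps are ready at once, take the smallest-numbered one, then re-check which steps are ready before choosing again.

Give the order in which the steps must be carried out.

6 and 7 have no prerequisites; 6 has the earlier label, so 6 is first.
Now 3 and 7 have their prerequisites met. 3 has the earlier label, so 3 next.
That leaves 7 as the only ready step → 7.
1 and 2 are both available; 1 has the earlier label → 1.
Ready: 2 and 5. 2 has the earlier label → 2.
4 now also ready, so the ready set is {4, 5}; 4 has the earlier label → 4.
5 is the only step now ready → 5.

6, 3, 7, 1, 2, 4, 5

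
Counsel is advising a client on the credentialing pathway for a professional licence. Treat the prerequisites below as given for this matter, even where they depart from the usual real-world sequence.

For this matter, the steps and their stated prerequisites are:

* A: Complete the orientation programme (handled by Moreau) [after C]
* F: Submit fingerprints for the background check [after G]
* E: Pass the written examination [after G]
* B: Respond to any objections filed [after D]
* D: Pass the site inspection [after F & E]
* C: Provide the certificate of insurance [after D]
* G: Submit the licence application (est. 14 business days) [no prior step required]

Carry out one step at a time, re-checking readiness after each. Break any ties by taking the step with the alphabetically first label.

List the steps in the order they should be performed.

G, E, F, D, B, C, A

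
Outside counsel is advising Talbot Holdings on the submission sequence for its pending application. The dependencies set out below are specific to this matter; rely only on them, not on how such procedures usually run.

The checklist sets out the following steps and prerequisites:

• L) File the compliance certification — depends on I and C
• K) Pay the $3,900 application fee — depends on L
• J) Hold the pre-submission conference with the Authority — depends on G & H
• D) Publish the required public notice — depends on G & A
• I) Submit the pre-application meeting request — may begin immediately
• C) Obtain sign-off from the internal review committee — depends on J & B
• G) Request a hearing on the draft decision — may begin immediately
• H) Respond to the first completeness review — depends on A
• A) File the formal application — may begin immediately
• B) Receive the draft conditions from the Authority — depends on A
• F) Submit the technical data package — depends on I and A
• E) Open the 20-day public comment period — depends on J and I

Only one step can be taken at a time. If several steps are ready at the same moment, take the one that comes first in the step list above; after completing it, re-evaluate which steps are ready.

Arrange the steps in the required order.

I, G, A, D, H, J, B, C, L, K, F, E

I, G and A have no prerequisites; I is listed earlier, so I is first.
G and A are both available; G is listed earlier → G.
Next only A has its prerequisites met → A.
D, H, B and F are all available; D is listed earlier → D.
Now H, B and F have their prerequisites met. H is listed earlier, so H next.
Ready: J, B and F. J is listed earlier → J.
Ready: B, F and E. B is listed earlier → B.
Ready: C, F and E. C is listed earlier → C.
Now L, F and E have their prerequisites met. L is listed earlier, so L next.
K now also ready, so the ready set is {K, F, E}; K is listed earlier → K.
Now F and E have their prerequisites met. F is listed earlier, so F next.
E is the only step now ready → E.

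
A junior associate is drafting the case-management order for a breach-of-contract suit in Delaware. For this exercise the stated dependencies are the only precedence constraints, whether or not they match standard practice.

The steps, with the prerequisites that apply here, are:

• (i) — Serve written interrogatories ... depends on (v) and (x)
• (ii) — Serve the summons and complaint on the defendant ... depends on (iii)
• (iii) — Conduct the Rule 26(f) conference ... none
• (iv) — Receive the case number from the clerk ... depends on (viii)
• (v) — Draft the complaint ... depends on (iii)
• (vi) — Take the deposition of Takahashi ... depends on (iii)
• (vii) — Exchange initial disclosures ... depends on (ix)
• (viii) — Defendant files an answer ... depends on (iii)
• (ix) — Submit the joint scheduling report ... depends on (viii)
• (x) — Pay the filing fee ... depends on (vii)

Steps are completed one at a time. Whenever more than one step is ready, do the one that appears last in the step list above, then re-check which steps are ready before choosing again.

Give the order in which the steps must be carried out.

(iii), (viii), (ix), (vii), (x), (vi), (v), (iv), (ii), (i)

(iii) is the only step with nothing outstanding, so it goes first.
(viii), (vi), (v) and (ii) are all available; (viii) is listed later → (viii).
(ix) and (iv) now also ready, so the ready set is {(ix), (vi), (v), (iv), (ii)}; (ix) is listed later → (ix).
(vii) now also ready, so the ready set is {(vii), (vi), (v), (iv), (ii)}; (vii) is listed later → (vii).
Ready: (x), (vi), (v), (iv) and (ii). (x) is listed later → (x).
Ready: (vi), (v), (iv) and (ii). (vi) is listed later → (vi).
Ready: (v), (iv) and (ii). (v) is listed later → (v).
(i) now also ready, so the ready set is {(iv), (ii), (i)}; (iv) is listed later → (iv).
Ready: (ii) and (i). (ii) is listed later → (ii).
(i) is the only step now ready → (i).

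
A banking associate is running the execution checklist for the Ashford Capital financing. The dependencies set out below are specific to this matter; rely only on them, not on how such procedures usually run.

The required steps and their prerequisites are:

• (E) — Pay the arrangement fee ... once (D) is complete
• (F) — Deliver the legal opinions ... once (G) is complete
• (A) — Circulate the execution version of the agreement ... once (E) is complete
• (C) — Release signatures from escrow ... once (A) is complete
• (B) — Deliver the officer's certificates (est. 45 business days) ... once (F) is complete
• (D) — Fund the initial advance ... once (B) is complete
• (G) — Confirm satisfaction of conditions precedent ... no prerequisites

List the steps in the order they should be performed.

(G), (F), (B), (D), (E), (A), (C)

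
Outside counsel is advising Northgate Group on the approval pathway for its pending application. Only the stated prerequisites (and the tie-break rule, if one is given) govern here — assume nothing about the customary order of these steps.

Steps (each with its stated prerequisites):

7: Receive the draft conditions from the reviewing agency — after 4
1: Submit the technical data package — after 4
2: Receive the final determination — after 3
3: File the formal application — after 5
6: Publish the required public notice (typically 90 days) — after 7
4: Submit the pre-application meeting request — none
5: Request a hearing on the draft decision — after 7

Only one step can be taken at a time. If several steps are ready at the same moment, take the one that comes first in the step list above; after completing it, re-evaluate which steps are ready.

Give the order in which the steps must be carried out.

4 → 7 → 1 → 6 → 5 → 3 → 2

4 is the only step with nothing outstanding, so it goes first.
7 and 1 are both available; 7 is listed earlier → 7.
1, 6 and 5 are all available; 1 is listed earlier → 1.
6 and 5 are both available; 6 is listed earlier → 6.
That leaves 5 as the only ready step → 5.
3 needed 5, now all done → 3.
That leaves 2 as the only ready step → 2.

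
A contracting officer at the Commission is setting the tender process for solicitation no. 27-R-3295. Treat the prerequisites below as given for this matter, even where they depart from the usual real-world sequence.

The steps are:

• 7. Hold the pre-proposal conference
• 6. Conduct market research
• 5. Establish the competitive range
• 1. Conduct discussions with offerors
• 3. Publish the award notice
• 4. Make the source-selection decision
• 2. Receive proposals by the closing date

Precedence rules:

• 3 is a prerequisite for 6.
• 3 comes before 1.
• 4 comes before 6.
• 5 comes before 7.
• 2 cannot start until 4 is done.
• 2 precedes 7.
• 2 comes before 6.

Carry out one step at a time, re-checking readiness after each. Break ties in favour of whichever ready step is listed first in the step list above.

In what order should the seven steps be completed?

5, 3 and 4 have no prerequisites; 5 is listed earlier, so 5 is first.
Now 3 and 4 have their prerequisites met. 3 is listed earlier, so 3 next.
1 and 4 are both available; 1 is listed earlier → 1.
That leaves 4 as the only ready step → 4.
2 is the only step now ready → 2.
Ready: 7 and 6. 7 is listed earlier → 7.
Next only 6 has its prerequisites met → 6.

5, 3, 1, 4, 2, 7, 6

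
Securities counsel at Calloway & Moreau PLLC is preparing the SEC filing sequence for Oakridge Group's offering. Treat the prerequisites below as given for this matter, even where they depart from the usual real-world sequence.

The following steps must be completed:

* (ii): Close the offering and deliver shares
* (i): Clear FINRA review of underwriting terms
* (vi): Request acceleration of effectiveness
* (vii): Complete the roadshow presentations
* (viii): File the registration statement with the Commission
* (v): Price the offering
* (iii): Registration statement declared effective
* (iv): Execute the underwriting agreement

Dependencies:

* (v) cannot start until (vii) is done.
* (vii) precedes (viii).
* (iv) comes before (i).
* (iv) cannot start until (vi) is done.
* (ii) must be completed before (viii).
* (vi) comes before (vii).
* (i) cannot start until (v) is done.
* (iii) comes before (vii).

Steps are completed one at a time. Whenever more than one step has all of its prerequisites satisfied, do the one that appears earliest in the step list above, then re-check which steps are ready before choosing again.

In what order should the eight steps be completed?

(ii), (vi), (iii), (vii), (viii), (v), (iv), (i)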